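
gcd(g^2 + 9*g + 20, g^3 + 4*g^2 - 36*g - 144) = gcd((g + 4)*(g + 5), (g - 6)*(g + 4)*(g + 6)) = g + 4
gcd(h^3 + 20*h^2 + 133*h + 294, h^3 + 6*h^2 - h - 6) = h + 6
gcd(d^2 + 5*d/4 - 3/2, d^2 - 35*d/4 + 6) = d - 3/4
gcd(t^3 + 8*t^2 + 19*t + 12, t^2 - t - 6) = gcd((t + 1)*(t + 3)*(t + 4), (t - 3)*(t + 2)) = 1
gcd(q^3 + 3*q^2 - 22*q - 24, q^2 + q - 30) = q + 6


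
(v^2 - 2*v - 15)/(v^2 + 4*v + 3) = (v - 5)/(v + 1)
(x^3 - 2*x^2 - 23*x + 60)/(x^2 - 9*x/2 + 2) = 2*(x^2 + 2*x - 15)/(2*x - 1)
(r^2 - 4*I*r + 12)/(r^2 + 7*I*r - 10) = (r - 6*I)/(r + 5*I)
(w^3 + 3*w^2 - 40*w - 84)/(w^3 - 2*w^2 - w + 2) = (w^3 + 3*w^2 - 40*w - 84)/(w^3 - 2*w^2 - w + 2)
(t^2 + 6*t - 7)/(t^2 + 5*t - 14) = (t - 1)/(t - 2)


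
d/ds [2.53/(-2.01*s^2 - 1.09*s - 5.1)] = (10.1706*s + 2.7577)/(2.01*s^2 + 1.09*s + 5.1)^2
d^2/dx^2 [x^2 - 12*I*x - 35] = 2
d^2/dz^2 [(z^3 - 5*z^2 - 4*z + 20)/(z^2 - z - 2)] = -12/(z^3 + 3*z^2 + 3*z + 1)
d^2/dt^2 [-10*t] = 0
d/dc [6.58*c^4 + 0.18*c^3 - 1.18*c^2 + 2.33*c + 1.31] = 26.32*c^3 + 0.54*c^2 - 2.36*c + 2.33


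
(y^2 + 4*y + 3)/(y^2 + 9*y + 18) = (y + 1)/(y + 6)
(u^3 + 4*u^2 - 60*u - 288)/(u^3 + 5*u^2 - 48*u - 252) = (u - 8)/(u - 7)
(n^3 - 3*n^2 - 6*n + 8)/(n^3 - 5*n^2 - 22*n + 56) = (n^3 - 3*n^2 - 6*n + 8)/(n^3 - 5*n^2 - 22*n + 56)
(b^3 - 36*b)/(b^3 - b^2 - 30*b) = (b + 6)/(b + 5)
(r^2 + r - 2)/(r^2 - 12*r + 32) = (r^2 + r - 2)/(r^2 - 12*r + 32)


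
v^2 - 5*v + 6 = (v - 3)*(v - 2)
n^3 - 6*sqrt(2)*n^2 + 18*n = n*(n - 3*sqrt(2))^2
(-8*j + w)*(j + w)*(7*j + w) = -56*j^3 - 57*j^2*w + w^3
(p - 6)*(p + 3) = p^2 - 3*p - 18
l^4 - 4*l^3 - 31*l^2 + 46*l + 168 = (l - 7)*(l - 3)*(l + 2)*(l + 4)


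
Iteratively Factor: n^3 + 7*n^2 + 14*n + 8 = (n + 1)*(n^2 + 6*n + 8) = (n + 1)*(n + 2)*(n + 4)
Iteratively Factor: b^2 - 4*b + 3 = (b - 1)*(b - 3)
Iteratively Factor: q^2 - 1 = (q + 1)*(q - 1)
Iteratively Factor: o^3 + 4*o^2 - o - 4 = (o + 4)*(o^2 - 1) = (o + 1)*(o + 4)*(o - 1)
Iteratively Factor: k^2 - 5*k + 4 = (k - 4)*(k - 1)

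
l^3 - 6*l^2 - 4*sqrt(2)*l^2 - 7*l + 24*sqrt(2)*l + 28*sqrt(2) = (l - 7)*(l + 1)*(l - 4*sqrt(2))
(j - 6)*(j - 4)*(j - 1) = j^3 - 11*j^2 + 34*j - 24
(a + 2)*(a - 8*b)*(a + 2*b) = a^3 - 6*a^2*b + 2*a^2 - 16*a*b^2 - 12*a*b - 32*b^2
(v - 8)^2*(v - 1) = v^3 - 17*v^2 + 80*v - 64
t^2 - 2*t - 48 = (t - 8)*(t + 6)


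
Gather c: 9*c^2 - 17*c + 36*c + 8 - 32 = 9*c^2 + 19*c - 24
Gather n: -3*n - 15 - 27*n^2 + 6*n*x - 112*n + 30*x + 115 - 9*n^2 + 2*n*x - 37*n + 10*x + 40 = -36*n^2 + n*(8*x - 152) + 40*x + 140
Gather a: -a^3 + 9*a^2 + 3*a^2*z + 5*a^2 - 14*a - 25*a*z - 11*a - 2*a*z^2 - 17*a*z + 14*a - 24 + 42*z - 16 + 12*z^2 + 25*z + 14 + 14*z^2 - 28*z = -a^3 + a^2*(3*z + 14) + a*(-2*z^2 - 42*z - 11) + 26*z^2 + 39*z - 26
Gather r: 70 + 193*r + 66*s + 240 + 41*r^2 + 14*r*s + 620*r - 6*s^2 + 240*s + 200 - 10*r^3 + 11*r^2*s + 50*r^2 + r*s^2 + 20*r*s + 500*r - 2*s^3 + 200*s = -10*r^3 + r^2*(11*s + 91) + r*(s^2 + 34*s + 1313) - 2*s^3 - 6*s^2 + 506*s + 510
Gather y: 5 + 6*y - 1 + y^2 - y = y^2 + 5*y + 4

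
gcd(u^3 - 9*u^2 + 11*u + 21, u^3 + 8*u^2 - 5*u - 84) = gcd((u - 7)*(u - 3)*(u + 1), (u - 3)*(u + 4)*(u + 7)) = u - 3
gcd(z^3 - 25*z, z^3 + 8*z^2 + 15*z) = z^2 + 5*z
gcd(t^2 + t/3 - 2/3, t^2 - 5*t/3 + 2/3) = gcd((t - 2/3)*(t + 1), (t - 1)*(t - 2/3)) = t - 2/3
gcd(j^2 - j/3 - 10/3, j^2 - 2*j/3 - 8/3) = j - 2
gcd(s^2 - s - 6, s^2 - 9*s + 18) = s - 3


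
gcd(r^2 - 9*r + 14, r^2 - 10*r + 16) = r - 2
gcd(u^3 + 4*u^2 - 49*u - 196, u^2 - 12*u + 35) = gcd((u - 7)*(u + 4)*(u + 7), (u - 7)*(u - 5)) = u - 7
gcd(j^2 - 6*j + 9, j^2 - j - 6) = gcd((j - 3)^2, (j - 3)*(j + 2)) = j - 3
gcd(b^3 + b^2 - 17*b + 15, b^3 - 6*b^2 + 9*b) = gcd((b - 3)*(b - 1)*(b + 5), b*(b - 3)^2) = b - 3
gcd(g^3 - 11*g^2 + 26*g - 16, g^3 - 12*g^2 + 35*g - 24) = g^2 - 9*g + 8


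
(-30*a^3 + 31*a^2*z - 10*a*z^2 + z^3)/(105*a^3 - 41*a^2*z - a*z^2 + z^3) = (-2*a + z)/(7*a + z)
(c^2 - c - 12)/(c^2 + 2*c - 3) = (c - 4)/(c - 1)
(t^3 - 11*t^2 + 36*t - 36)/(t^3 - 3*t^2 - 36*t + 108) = (t - 2)/(t + 6)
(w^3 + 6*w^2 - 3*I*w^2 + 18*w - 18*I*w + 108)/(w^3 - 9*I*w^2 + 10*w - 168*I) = (w^2 + 3*w*(2 + I) + 18*I)/(w^2 - 3*I*w + 28)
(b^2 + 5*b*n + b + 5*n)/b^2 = (b^2 + 5*b*n + b + 5*n)/b^2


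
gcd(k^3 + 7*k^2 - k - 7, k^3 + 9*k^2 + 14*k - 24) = k - 1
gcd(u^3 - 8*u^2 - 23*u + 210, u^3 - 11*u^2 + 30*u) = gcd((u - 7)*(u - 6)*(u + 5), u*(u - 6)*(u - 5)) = u - 6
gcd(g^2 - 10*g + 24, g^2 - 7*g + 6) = g - 6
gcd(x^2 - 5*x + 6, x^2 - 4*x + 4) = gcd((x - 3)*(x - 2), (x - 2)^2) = x - 2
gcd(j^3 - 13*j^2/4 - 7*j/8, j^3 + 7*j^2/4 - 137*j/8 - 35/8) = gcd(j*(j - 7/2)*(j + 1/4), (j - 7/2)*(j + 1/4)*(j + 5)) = j^2 - 13*j/4 - 7/8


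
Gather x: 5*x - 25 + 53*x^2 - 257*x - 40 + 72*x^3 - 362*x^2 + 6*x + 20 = 72*x^3 - 309*x^2 - 246*x - 45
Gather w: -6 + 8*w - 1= 8*w - 7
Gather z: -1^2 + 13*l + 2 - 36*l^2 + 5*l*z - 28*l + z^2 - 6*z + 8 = -36*l^2 - 15*l + z^2 + z*(5*l - 6) + 9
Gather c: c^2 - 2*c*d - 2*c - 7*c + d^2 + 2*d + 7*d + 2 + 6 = c^2 + c*(-2*d - 9) + d^2 + 9*d + 8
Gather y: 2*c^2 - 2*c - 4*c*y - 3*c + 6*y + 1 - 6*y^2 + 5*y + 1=2*c^2 - 5*c - 6*y^2 + y*(11 - 4*c) + 2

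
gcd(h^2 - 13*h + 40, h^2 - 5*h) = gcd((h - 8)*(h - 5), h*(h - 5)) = h - 5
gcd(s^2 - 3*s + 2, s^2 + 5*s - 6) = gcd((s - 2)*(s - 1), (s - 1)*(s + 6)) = s - 1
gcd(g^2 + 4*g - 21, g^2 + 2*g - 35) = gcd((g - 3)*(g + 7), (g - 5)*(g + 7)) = g + 7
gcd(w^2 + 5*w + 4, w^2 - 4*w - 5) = w + 1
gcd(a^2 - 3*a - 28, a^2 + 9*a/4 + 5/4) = 1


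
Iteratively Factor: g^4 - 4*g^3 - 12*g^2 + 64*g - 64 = (g - 4)*(g^3 - 12*g + 16) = (g - 4)*(g + 4)*(g^2 - 4*g + 4) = (g - 4)*(g - 2)*(g + 4)*(g - 2)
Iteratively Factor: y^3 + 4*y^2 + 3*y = (y + 1)*(y^2 + 3*y) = y*(y + 1)*(y + 3)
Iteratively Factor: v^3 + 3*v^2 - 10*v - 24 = (v + 2)*(v^2 + v - 12) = (v + 2)*(v + 4)*(v - 3)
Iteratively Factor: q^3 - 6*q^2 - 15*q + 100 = (q - 5)*(q^2 - q - 20) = (q - 5)*(q + 4)*(q - 5)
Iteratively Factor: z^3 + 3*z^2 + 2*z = (z + 2)*(z^2 + z) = (z + 1)*(z + 2)*(z)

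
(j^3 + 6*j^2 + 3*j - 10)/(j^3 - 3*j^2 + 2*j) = (j^2 + 7*j + 10)/(j*(j - 2))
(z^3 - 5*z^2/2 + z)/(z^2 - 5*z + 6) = z*(2*z - 1)/(2*(z - 3))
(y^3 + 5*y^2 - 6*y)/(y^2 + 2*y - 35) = y*(y^2 + 5*y - 6)/(y^2 + 2*y - 35)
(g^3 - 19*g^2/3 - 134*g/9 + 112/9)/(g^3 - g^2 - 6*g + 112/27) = 3*(g - 8)/(3*g - 8)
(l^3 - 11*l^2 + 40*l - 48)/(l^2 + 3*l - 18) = (l^2 - 8*l + 16)/(l + 6)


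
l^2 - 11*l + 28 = (l - 7)*(l - 4)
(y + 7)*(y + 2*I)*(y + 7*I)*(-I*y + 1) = -I*y^4 + 10*y^3 - 7*I*y^3 + 70*y^2 + 23*I*y^2 - 14*y + 161*I*y - 98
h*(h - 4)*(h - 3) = h^3 - 7*h^2 + 12*h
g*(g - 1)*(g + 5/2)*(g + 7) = g^4 + 17*g^3/2 + 8*g^2 - 35*g/2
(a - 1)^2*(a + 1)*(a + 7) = a^4 + 6*a^3 - 8*a^2 - 6*a + 7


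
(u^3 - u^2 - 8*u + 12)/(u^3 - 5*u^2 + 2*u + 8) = (u^2 + u - 6)/(u^2 - 3*u - 4)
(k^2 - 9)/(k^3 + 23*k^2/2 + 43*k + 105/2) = 2*(k - 3)/(2*k^2 + 17*k + 35)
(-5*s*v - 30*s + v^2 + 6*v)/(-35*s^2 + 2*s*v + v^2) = (v + 6)/(7*s + v)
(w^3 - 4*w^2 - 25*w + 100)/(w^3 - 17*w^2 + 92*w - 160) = (w + 5)/(w - 8)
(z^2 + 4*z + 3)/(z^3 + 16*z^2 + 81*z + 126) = (z + 1)/(z^2 + 13*z + 42)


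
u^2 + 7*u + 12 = (u + 3)*(u + 4)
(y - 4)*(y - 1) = y^2 - 5*y + 4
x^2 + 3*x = x*(x + 3)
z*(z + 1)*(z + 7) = z^3 + 8*z^2 + 7*z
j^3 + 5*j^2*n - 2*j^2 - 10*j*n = j*(j - 2)*(j + 5*n)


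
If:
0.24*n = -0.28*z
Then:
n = -1.16666666666667*z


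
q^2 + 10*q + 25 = (q + 5)^2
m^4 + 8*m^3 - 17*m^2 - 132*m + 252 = (m - 3)*(m - 2)*(m + 6)*(m + 7)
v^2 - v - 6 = (v - 3)*(v + 2)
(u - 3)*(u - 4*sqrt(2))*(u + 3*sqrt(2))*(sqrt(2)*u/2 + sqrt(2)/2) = sqrt(2)*u^4/2 - sqrt(2)*u^3 - u^3 - 27*sqrt(2)*u^2/2 + 2*u^2 + 3*u + 24*sqrt(2)*u + 36*sqrt(2)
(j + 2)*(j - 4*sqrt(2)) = j^2 - 4*sqrt(2)*j + 2*j - 8*sqrt(2)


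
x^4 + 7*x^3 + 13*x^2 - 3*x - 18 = (x - 1)*(x + 2)*(x + 3)^2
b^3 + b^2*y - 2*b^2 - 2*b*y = b*(b - 2)*(b + y)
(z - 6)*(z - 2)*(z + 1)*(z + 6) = z^4 - z^3 - 38*z^2 + 36*z + 72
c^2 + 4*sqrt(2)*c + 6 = (c + sqrt(2))*(c + 3*sqrt(2))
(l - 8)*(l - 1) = l^2 - 9*l + 8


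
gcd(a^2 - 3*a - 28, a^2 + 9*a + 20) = a + 4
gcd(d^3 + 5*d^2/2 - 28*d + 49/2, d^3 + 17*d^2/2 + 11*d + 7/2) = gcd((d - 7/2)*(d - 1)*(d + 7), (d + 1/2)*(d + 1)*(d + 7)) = d + 7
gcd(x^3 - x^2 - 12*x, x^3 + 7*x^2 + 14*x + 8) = 1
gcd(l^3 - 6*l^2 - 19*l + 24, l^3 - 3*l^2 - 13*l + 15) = l^2 + 2*l - 3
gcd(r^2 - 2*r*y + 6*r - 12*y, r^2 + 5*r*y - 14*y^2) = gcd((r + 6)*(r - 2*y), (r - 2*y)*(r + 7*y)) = -r + 2*y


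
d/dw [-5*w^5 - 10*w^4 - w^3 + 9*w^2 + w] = -25*w^4 - 40*w^3 - 3*w^2 + 18*w + 1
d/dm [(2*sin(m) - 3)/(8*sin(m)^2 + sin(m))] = (-16*cos(m) + 48/tan(m) + 3*cos(m)/sin(m)^2)/(8*sin(m) + 1)^2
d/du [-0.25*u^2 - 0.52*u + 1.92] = -0.5*u - 0.52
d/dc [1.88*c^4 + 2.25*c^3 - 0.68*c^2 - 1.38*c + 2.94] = 7.52*c^3 + 6.75*c^2 - 1.36*c - 1.38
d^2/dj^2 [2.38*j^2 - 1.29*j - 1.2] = 4.76000000000000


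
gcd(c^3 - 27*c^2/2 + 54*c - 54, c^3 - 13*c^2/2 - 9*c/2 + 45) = c - 6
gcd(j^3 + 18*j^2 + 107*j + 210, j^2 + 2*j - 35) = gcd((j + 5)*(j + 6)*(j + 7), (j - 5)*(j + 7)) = j + 7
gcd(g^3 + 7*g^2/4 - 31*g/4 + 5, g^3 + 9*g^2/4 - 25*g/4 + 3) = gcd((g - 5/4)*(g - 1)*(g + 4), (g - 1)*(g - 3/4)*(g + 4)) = g^2 + 3*g - 4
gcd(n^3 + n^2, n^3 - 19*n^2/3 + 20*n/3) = n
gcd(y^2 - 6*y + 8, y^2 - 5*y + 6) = y - 2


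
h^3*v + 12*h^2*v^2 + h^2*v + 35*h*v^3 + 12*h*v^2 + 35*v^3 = (h + 5*v)*(h + 7*v)*(h*v + v)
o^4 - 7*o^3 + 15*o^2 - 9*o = o*(o - 3)^2*(o - 1)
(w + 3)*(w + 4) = w^2 + 7*w + 12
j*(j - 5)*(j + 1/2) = j^3 - 9*j^2/2 - 5*j/2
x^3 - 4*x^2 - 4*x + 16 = (x - 4)*(x - 2)*(x + 2)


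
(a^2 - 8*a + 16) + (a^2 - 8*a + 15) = 2*a^2 - 16*a + 31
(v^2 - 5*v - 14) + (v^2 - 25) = 2*v^2 - 5*v - 39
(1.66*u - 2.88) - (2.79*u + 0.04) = -1.13*u - 2.92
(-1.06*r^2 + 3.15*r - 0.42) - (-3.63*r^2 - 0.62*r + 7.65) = 2.57*r^2 + 3.77*r - 8.07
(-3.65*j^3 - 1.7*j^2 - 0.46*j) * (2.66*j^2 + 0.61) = -9.709*j^5 - 4.522*j^4 - 3.4501*j^3 - 1.037*j^2 - 0.2806*j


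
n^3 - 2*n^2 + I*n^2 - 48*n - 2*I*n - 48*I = (n - 8)*(n + 6)*(n + I)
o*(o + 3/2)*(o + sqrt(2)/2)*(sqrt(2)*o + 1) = sqrt(2)*o^4 + 2*o^3 + 3*sqrt(2)*o^3/2 + sqrt(2)*o^2/2 + 3*o^2 + 3*sqrt(2)*o/4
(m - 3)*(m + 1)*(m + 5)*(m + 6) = m^4 + 9*m^3 + 5*m^2 - 93*m - 90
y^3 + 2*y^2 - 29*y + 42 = (y - 3)*(y - 2)*(y + 7)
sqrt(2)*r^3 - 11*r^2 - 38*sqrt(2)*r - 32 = (r - 8*sqrt(2))*(r + 2*sqrt(2))*(sqrt(2)*r + 1)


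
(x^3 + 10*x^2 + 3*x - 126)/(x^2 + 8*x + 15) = (x^3 + 10*x^2 + 3*x - 126)/(x^2 + 8*x + 15)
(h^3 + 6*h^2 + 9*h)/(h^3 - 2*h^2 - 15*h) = (h + 3)/(h - 5)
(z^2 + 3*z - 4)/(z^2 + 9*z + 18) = (z^2 + 3*z - 4)/(z^2 + 9*z + 18)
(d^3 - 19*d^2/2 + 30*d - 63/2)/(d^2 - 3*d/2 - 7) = (d^2 - 6*d + 9)/(d + 2)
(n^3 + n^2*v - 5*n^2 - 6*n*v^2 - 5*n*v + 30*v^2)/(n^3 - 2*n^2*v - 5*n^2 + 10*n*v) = (n + 3*v)/n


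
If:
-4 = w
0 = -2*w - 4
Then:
No Solution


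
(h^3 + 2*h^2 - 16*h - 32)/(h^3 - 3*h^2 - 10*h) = (h^2 - 16)/(h*(h - 5))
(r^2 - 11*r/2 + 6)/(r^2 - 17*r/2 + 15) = (2*r^2 - 11*r + 12)/(2*r^2 - 17*r + 30)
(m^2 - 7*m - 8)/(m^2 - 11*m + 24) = (m + 1)/(m - 3)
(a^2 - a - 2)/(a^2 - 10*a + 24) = (a^2 - a - 2)/(a^2 - 10*a + 24)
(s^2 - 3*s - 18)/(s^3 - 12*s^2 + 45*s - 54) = (s + 3)/(s^2 - 6*s + 9)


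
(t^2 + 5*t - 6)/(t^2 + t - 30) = (t - 1)/(t - 5)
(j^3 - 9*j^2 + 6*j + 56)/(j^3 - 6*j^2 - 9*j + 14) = (j - 4)/(j - 1)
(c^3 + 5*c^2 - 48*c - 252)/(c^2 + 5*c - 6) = (c^2 - c - 42)/(c - 1)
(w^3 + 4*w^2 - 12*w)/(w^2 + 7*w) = (w^2 + 4*w - 12)/(w + 7)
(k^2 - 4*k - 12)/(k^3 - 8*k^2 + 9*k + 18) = (k + 2)/(k^2 - 2*k - 3)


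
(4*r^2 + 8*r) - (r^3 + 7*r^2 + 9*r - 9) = -r^3 - 3*r^2 - r + 9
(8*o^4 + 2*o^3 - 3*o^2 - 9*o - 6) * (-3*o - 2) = -24*o^5 - 22*o^4 + 5*o^3 + 33*o^2 + 36*o + 12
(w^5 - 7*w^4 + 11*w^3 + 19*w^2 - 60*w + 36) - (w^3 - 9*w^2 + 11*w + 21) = w^5 - 7*w^4 + 10*w^3 + 28*w^2 - 71*w + 15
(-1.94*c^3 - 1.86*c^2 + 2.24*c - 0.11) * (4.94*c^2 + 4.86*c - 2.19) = -9.5836*c^5 - 18.6168*c^4 + 6.2746*c^3 + 14.4164*c^2 - 5.4402*c + 0.2409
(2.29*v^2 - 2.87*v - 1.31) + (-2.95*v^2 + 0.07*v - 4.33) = -0.66*v^2 - 2.8*v - 5.64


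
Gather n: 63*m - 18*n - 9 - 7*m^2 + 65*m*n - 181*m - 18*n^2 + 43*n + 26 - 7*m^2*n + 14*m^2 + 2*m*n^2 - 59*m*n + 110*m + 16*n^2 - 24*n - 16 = 7*m^2 - 8*m + n^2*(2*m - 2) + n*(-7*m^2 + 6*m + 1) + 1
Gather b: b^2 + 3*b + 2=b^2 + 3*b + 2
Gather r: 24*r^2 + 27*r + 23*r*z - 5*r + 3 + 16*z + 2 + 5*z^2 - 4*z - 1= 24*r^2 + r*(23*z + 22) + 5*z^2 + 12*z + 4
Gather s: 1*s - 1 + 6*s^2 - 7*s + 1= 6*s^2 - 6*s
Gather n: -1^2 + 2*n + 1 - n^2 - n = -n^2 + n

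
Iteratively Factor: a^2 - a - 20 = (a - 5)*(a + 4)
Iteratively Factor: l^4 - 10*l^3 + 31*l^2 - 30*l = (l)*(l^3 - 10*l^2 + 31*l - 30) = l*(l - 5)*(l^2 - 5*l + 6) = l*(l - 5)*(l - 2)*(l - 3)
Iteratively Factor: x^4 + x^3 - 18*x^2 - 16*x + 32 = (x + 2)*(x^3 - x^2 - 16*x + 16) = (x - 1)*(x + 2)*(x^2 - 16) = (x - 4)*(x - 1)*(x + 2)*(x + 4)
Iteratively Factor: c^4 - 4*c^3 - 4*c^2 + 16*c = (c)*(c^3 - 4*c^2 - 4*c + 16) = c*(c - 4)*(c^2 - 4) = c*(c - 4)*(c + 2)*(c - 2)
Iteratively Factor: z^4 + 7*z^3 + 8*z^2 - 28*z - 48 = (z + 4)*(z^3 + 3*z^2 - 4*z - 12) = (z - 2)*(z + 4)*(z^2 + 5*z + 6) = (z - 2)*(z + 2)*(z + 4)*(z + 3)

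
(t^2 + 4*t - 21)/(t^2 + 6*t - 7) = (t - 3)/(t - 1)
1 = 1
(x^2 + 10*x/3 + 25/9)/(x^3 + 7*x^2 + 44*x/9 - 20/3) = (3*x + 5)/(3*x^2 + 16*x - 12)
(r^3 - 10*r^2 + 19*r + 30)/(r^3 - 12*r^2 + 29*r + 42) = (r - 5)/(r - 7)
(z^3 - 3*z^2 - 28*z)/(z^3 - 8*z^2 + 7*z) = (z + 4)/(z - 1)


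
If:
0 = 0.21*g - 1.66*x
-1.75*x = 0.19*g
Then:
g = 0.00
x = 0.00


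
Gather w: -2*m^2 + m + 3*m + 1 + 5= -2*m^2 + 4*m + 6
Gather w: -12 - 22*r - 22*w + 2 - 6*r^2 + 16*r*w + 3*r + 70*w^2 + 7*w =-6*r^2 - 19*r + 70*w^2 + w*(16*r - 15) - 10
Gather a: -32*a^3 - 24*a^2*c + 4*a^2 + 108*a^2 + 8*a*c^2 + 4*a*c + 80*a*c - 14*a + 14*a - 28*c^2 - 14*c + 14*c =-32*a^3 + a^2*(112 - 24*c) + a*(8*c^2 + 84*c) - 28*c^2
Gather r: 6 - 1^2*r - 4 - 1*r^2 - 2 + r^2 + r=0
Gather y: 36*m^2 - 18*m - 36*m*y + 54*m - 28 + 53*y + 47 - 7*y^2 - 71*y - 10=36*m^2 + 36*m - 7*y^2 + y*(-36*m - 18) + 9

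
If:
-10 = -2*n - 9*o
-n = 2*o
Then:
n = -4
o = 2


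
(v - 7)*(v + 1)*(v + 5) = v^3 - v^2 - 37*v - 35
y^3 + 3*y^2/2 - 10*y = y*(y - 5/2)*(y + 4)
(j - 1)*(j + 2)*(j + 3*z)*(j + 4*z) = j^4 + 7*j^3*z + j^3 + 12*j^2*z^2 + 7*j^2*z - 2*j^2 + 12*j*z^2 - 14*j*z - 24*z^2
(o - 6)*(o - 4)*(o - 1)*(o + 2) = o^4 - 9*o^3 + 12*o^2 + 44*o - 48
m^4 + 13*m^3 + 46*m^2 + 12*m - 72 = (m - 1)*(m + 2)*(m + 6)^2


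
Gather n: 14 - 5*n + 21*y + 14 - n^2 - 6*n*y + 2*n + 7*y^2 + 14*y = -n^2 + n*(-6*y - 3) + 7*y^2 + 35*y + 28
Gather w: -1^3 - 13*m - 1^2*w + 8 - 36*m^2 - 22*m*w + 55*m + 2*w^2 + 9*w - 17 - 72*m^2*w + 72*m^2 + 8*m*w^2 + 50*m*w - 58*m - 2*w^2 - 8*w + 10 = 36*m^2 + 8*m*w^2 - 16*m + w*(-72*m^2 + 28*m)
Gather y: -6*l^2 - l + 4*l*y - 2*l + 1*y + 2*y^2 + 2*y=-6*l^2 - 3*l + 2*y^2 + y*(4*l + 3)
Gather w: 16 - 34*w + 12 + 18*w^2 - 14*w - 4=18*w^2 - 48*w + 24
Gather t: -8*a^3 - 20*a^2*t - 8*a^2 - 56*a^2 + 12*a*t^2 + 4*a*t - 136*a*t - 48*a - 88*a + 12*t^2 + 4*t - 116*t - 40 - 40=-8*a^3 - 64*a^2 - 136*a + t^2*(12*a + 12) + t*(-20*a^2 - 132*a - 112) - 80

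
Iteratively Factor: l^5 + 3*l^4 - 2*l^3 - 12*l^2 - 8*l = (l - 2)*(l^4 + 5*l^3 + 8*l^2 + 4*l) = l*(l - 2)*(l^3 + 5*l^2 + 8*l + 4) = l*(l - 2)*(l + 2)*(l^2 + 3*l + 2) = l*(l - 2)*(l + 1)*(l + 2)*(l + 2)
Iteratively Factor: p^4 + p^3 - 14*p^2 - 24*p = (p)*(p^3 + p^2 - 14*p - 24) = p*(p + 3)*(p^2 - 2*p - 8) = p*(p + 2)*(p + 3)*(p - 4)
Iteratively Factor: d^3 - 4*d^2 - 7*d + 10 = (d + 2)*(d^2 - 6*d + 5) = (d - 5)*(d + 2)*(d - 1)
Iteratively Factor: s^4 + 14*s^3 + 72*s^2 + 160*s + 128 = (s + 4)*(s^3 + 10*s^2 + 32*s + 32) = (s + 2)*(s + 4)*(s^2 + 8*s + 16) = (s + 2)*(s + 4)^2*(s + 4)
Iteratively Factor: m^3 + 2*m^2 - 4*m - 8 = (m + 2)*(m^2 - 4) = (m + 2)^2*(m - 2)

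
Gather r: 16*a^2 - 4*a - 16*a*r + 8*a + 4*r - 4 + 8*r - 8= 16*a^2 + 4*a + r*(12 - 16*a) - 12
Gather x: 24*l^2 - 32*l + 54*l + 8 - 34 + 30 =24*l^2 + 22*l + 4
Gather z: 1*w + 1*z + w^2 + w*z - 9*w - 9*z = w^2 - 8*w + z*(w - 8)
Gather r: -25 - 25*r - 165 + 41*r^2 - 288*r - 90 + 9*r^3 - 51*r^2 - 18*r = 9*r^3 - 10*r^2 - 331*r - 280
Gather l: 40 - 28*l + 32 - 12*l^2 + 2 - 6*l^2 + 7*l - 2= -18*l^2 - 21*l + 72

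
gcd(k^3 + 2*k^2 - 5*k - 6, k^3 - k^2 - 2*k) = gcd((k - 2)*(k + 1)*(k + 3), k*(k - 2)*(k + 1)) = k^2 - k - 2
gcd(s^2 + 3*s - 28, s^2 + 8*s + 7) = s + 7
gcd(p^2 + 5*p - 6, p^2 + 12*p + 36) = p + 6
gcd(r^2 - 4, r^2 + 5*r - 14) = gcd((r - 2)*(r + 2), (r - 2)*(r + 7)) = r - 2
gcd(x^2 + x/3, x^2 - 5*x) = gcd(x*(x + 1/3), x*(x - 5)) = x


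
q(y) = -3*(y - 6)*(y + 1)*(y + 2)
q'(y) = -3*(y - 6)*(y + 1) - 3*(y - 6)*(y + 2) - 3*(y + 1)*(y + 2) = -9*y^2 + 18*y + 48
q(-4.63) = 304.45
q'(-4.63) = -228.27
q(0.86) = 82.03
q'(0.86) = 56.82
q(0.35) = 53.77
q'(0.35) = 53.20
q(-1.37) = -5.15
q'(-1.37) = 6.45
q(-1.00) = 0.00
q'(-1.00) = 21.00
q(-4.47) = 269.21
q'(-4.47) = -212.29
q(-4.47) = 269.21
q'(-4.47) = -212.29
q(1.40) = 112.61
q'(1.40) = 55.56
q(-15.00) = 11466.00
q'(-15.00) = -2247.00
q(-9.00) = 2520.00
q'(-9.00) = -843.00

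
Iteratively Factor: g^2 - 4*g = (g)*(g - 4)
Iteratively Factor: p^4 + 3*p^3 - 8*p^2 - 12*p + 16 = (p + 4)*(p^3 - p^2 - 4*p + 4) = (p - 2)*(p + 4)*(p^2 + p - 2) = (p - 2)*(p + 2)*(p + 4)*(p - 1)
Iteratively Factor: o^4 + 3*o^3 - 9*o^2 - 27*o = (o + 3)*(o^3 - 9*o) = (o - 3)*(o + 3)*(o^2 + 3*o) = (o - 3)*(o + 3)^2*(o)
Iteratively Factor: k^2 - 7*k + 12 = (k - 3)*(k - 4)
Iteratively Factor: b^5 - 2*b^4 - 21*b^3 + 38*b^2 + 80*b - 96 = (b - 4)*(b^4 + 2*b^3 - 13*b^2 - 14*b + 24) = (b - 4)*(b - 3)*(b^3 + 5*b^2 + 2*b - 8) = (b - 4)*(b - 3)*(b - 1)*(b^2 + 6*b + 8) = (b - 4)*(b - 3)*(b - 1)*(b + 4)*(b + 2)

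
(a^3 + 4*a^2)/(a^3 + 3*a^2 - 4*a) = a/(a - 1)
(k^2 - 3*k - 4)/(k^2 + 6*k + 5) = (k - 4)/(k + 5)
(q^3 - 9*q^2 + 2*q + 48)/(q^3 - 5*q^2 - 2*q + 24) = (q - 8)/(q - 4)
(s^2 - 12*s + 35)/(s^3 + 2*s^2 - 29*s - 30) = (s - 7)/(s^2 + 7*s + 6)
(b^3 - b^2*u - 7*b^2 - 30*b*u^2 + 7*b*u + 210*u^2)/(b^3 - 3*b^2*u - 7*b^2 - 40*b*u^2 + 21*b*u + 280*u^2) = (-b + 6*u)/(-b + 8*u)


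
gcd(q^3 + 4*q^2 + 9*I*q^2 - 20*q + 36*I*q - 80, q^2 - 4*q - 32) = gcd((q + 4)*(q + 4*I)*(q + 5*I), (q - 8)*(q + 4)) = q + 4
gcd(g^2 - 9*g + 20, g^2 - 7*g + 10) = g - 5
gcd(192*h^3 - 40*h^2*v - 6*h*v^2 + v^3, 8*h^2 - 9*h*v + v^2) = -8*h + v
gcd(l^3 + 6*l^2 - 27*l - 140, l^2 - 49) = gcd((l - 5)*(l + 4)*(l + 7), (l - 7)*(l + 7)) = l + 7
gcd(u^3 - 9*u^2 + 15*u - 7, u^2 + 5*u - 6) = u - 1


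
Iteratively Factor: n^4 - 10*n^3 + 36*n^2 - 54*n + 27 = (n - 3)*(n^3 - 7*n^2 + 15*n - 9) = (n - 3)*(n - 1)*(n^2 - 6*n + 9) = (n - 3)^2*(n - 1)*(n - 3)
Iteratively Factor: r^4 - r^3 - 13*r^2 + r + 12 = (r + 1)*(r^3 - 2*r^2 - 11*r + 12) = (r - 4)*(r + 1)*(r^2 + 2*r - 3) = (r - 4)*(r - 1)*(r + 1)*(r + 3)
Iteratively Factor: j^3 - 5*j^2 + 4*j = (j - 4)*(j^2 - j) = (j - 4)*(j - 1)*(j)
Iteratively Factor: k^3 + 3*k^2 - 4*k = (k + 4)*(k^2 - k) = (k - 1)*(k + 4)*(k)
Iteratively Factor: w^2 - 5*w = (w)*(w - 5)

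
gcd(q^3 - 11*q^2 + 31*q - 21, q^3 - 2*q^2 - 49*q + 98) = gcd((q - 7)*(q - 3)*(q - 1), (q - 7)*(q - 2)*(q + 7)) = q - 7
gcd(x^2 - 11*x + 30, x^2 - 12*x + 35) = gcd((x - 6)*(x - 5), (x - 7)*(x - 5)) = x - 5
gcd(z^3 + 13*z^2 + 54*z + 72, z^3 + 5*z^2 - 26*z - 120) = z^2 + 10*z + 24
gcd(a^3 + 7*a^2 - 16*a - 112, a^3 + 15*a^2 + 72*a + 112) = a^2 + 11*a + 28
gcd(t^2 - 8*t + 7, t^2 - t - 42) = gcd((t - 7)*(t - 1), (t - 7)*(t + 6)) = t - 7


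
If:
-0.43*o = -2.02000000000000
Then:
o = 4.70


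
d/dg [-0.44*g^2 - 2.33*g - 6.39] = -0.88*g - 2.33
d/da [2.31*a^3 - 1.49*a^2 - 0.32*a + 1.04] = 6.93*a^2 - 2.98*a - 0.32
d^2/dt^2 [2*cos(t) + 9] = -2*cos(t)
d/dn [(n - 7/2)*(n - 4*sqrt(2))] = 2*n - 4*sqrt(2) - 7/2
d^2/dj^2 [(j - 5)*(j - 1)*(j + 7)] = 6*j + 2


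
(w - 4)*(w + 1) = w^2 - 3*w - 4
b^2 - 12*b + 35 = (b - 7)*(b - 5)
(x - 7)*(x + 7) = x^2 - 49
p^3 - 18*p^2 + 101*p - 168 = (p - 8)*(p - 7)*(p - 3)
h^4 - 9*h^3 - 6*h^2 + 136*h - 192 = (h - 8)*(h - 3)*(h - 2)*(h + 4)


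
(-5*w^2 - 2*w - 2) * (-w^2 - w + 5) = 5*w^4 + 7*w^3 - 21*w^2 - 8*w - 10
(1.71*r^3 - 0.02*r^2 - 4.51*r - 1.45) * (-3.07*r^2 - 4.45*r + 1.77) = -5.2497*r^5 - 7.5481*r^4 + 16.9614*r^3 + 24.4856*r^2 - 1.5302*r - 2.5665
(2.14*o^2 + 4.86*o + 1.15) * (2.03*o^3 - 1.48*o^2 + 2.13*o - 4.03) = 4.3442*o^5 + 6.6986*o^4 - 0.3001*o^3 + 0.025599999999999*o^2 - 17.1363*o - 4.6345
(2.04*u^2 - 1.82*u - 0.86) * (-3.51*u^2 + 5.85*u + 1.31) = -7.1604*u^4 + 18.3222*u^3 - 4.956*u^2 - 7.4152*u - 1.1266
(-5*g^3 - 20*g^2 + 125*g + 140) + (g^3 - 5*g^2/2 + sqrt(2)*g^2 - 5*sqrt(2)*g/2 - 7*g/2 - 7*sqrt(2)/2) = -4*g^3 - 45*g^2/2 + sqrt(2)*g^2 - 5*sqrt(2)*g/2 + 243*g/2 - 7*sqrt(2)/2 + 140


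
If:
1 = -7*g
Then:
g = -1/7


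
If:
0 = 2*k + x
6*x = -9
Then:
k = 3/4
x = -3/2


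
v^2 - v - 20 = (v - 5)*(v + 4)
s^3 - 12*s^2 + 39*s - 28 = (s - 7)*(s - 4)*(s - 1)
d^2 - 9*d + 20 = (d - 5)*(d - 4)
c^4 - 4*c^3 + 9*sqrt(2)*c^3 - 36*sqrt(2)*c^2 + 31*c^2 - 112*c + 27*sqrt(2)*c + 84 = (c - 3)*(c - 1)*(c + 2*sqrt(2))*(c + 7*sqrt(2))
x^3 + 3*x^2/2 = x^2*(x + 3/2)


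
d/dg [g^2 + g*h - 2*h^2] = 2*g + h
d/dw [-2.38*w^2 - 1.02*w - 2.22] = -4.76*w - 1.02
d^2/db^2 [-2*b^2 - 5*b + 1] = -4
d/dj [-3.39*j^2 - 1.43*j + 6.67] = -6.78*j - 1.43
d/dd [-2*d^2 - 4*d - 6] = -4*d - 4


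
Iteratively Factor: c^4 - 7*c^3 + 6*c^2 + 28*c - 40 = (c + 2)*(c^3 - 9*c^2 + 24*c - 20) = (c - 2)*(c + 2)*(c^2 - 7*c + 10) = (c - 5)*(c - 2)*(c + 2)*(c - 2)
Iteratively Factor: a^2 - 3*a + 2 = (a - 2)*(a - 1)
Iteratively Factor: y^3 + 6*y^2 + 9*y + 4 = (y + 4)*(y^2 + 2*y + 1) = (y + 1)*(y + 4)*(y + 1)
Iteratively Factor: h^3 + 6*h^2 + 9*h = (h)*(h^2 + 6*h + 9) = h*(h + 3)*(h + 3)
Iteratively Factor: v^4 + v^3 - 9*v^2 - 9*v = (v)*(v^3 + v^2 - 9*v - 9) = v*(v - 3)*(v^2 + 4*v + 3) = v*(v - 3)*(v + 1)*(v + 3)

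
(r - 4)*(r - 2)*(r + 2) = r^3 - 4*r^2 - 4*r + 16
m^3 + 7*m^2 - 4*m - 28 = (m - 2)*(m + 2)*(m + 7)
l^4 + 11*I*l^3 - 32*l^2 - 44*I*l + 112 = (l - 2)*(l + 2)*(l + 4*I)*(l + 7*I)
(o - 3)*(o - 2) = o^2 - 5*o + 6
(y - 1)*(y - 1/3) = y^2 - 4*y/3 + 1/3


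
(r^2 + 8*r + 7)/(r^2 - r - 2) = (r + 7)/(r - 2)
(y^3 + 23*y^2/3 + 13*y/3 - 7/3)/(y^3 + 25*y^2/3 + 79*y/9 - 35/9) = 3*(y + 1)/(3*y + 5)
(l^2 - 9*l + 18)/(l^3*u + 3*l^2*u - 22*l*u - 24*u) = (l^2 - 9*l + 18)/(u*(l^3 + 3*l^2 - 22*l - 24))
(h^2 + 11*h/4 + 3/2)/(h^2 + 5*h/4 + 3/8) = 2*(h + 2)/(2*h + 1)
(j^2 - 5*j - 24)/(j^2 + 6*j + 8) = (j^2 - 5*j - 24)/(j^2 + 6*j + 8)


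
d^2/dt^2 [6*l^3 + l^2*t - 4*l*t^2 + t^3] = -8*l + 6*t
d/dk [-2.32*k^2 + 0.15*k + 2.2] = 0.15 - 4.64*k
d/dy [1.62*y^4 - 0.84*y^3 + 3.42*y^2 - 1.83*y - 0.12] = 6.48*y^3 - 2.52*y^2 + 6.84*y - 1.83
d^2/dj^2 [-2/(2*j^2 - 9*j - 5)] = 4*(-4*j^2 + 18*j + (4*j - 9)^2 + 10)/(-2*j^2 + 9*j + 5)^3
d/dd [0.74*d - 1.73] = 0.740000000000000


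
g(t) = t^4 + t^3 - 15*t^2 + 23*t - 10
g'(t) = 4*t^3 + 3*t^2 - 30*t + 23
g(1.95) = -0.31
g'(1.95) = 5.57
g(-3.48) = -167.18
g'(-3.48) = -4.85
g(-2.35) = -129.37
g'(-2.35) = 58.16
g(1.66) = -0.99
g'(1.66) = -0.24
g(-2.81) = -152.91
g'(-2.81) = 42.24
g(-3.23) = -165.64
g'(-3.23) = 16.41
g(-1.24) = -61.13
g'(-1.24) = 57.19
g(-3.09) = -162.63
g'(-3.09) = 26.33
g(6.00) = 1100.00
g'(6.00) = 815.00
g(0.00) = -10.00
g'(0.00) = 23.00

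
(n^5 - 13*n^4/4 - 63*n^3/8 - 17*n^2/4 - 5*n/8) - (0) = n^5 - 13*n^4/4 - 63*n^3/8 - 17*n^2/4 - 5*n/8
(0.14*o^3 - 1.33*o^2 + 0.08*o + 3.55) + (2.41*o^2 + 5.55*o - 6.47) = 0.14*o^3 + 1.08*o^2 + 5.63*o - 2.92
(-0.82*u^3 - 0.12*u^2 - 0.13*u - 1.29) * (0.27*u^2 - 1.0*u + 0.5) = -0.2214*u^5 + 0.7876*u^4 - 0.3251*u^3 - 0.2783*u^2 + 1.225*u - 0.645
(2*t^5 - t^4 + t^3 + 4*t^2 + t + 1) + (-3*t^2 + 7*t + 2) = 2*t^5 - t^4 + t^3 + t^2 + 8*t + 3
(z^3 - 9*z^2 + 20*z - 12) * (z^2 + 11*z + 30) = z^5 + 2*z^4 - 49*z^3 - 62*z^2 + 468*z - 360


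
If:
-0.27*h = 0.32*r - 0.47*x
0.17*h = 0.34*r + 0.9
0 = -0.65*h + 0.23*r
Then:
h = -1.14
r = -3.22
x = -2.84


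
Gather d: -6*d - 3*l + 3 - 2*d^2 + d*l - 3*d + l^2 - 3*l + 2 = -2*d^2 + d*(l - 9) + l^2 - 6*l + 5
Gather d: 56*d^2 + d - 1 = 56*d^2 + d - 1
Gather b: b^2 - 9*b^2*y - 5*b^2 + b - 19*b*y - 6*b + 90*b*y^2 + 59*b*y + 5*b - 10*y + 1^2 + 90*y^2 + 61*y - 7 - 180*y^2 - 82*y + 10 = b^2*(-9*y - 4) + b*(90*y^2 + 40*y) - 90*y^2 - 31*y + 4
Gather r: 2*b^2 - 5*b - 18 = 2*b^2 - 5*b - 18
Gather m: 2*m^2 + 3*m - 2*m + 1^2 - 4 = 2*m^2 + m - 3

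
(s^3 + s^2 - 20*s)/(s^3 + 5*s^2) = (s - 4)/s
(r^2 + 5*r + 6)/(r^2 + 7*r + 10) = (r + 3)/(r + 5)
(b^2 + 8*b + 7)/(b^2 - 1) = (b + 7)/(b - 1)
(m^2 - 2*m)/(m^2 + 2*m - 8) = m/(m + 4)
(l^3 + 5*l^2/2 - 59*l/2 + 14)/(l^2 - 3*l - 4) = (2*l^2 + 13*l - 7)/(2*(l + 1))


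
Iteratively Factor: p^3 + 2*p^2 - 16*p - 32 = (p + 4)*(p^2 - 2*p - 8) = (p - 4)*(p + 4)*(p + 2)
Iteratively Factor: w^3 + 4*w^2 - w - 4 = (w + 4)*(w^2 - 1) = (w + 1)*(w + 4)*(w - 1)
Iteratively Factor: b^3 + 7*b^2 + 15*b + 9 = (b + 3)*(b^2 + 4*b + 3) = (b + 1)*(b + 3)*(b + 3)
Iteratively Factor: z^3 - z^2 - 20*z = (z + 4)*(z^2 - 5*z) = (z - 5)*(z + 4)*(z)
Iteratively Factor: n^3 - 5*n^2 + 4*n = (n - 1)*(n^2 - 4*n) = n*(n - 1)*(n - 4)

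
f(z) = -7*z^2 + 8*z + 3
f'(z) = 8 - 14*z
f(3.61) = -59.34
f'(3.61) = -42.54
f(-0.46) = -2.16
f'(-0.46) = 14.44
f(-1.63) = -28.64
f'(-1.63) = 30.82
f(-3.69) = -121.83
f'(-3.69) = 59.66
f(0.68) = 5.20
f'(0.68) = -1.52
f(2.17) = -12.60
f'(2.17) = -22.38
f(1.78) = -4.94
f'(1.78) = -16.92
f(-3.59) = -115.94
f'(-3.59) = 58.26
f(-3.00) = -84.00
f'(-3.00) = 50.00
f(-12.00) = -1101.00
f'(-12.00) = 176.00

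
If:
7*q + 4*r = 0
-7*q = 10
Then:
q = -10/7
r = 5/2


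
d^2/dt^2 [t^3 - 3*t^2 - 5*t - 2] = 6*t - 6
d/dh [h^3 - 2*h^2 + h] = 3*h^2 - 4*h + 1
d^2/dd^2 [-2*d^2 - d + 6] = -4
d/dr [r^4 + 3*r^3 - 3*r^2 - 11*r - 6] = 4*r^3 + 9*r^2 - 6*r - 11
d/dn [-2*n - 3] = -2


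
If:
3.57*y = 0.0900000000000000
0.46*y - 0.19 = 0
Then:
No Solution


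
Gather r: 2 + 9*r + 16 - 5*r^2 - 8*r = -5*r^2 + r + 18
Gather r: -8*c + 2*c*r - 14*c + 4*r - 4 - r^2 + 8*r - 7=-22*c - r^2 + r*(2*c + 12) - 11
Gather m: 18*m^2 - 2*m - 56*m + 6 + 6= 18*m^2 - 58*m + 12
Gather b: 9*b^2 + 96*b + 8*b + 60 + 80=9*b^2 + 104*b + 140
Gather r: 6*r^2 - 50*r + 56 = 6*r^2 - 50*r + 56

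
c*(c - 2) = c^2 - 2*c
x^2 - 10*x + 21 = (x - 7)*(x - 3)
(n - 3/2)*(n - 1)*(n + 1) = n^3 - 3*n^2/2 - n + 3/2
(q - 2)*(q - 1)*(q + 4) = q^3 + q^2 - 10*q + 8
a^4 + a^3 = a^3*(a + 1)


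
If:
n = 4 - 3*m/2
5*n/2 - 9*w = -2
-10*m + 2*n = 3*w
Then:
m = 16/47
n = 164/47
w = 56/47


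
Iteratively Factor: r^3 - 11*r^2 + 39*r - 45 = (r - 3)*(r^2 - 8*r + 15) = (r - 5)*(r - 3)*(r - 3)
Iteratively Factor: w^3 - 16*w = (w + 4)*(w^2 - 4*w) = (w - 4)*(w + 4)*(w)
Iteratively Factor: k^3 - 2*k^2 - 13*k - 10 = (k + 1)*(k^2 - 3*k - 10) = (k - 5)*(k + 1)*(k + 2)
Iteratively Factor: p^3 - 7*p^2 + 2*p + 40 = (p - 4)*(p^2 - 3*p - 10) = (p - 4)*(p + 2)*(p - 5)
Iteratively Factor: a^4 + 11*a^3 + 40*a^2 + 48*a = (a)*(a^3 + 11*a^2 + 40*a + 48) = a*(a + 3)*(a^2 + 8*a + 16) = a*(a + 3)*(a + 4)*(a + 4)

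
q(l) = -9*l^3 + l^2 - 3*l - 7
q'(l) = -27*l^2 + 2*l - 3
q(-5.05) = 1192.74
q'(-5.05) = -701.67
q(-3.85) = 532.97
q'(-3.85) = -410.91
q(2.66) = -177.29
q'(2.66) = -188.72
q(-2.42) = 133.67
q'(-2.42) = -165.96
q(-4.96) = 1130.70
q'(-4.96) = -677.16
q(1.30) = -28.98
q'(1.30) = -46.03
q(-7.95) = 4602.19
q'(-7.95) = -1725.37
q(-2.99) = 251.49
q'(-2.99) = -250.36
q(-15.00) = 30638.00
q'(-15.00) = -6108.00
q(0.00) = -7.00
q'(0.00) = -3.00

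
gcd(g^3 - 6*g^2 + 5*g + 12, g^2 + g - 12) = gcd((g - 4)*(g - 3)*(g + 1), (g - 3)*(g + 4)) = g - 3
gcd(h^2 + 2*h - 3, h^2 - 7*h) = 1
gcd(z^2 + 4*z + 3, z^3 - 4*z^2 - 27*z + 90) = 1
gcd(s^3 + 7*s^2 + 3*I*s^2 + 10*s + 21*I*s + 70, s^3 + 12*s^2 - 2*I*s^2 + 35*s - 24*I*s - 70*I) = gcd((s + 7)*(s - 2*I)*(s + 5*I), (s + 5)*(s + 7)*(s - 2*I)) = s^2 + s*(7 - 2*I) - 14*I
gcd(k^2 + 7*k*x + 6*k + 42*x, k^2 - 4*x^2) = 1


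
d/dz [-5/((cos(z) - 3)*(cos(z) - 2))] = 5*(5 - 2*cos(z))*sin(z)/((cos(z) - 3)^2*(cos(z) - 2)^2)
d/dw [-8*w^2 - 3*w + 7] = -16*w - 3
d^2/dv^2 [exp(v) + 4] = exp(v)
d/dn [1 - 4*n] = -4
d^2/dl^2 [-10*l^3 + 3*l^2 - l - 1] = 6 - 60*l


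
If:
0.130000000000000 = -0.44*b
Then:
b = -0.30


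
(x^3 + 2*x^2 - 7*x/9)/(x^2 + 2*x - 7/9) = x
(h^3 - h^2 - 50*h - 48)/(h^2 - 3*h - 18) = (-h^3 + h^2 + 50*h + 48)/(-h^2 + 3*h + 18)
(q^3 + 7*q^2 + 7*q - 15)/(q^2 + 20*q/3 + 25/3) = 3*(q^2 + 2*q - 3)/(3*q + 5)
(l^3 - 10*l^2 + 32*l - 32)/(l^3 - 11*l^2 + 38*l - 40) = (l - 4)/(l - 5)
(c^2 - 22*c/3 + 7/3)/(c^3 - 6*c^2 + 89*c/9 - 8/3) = 3*(c - 7)/(3*c^2 - 17*c + 24)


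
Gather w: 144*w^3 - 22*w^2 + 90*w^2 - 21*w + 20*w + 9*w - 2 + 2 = 144*w^3 + 68*w^2 + 8*w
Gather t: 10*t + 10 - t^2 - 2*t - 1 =-t^2 + 8*t + 9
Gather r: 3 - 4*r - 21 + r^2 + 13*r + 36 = r^2 + 9*r + 18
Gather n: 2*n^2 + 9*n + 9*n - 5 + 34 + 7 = 2*n^2 + 18*n + 36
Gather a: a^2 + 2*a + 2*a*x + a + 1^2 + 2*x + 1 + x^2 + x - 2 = a^2 + a*(2*x + 3) + x^2 + 3*x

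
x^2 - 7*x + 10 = (x - 5)*(x - 2)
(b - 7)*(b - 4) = b^2 - 11*b + 28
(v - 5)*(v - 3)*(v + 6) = v^3 - 2*v^2 - 33*v + 90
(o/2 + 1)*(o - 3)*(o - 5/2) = o^3/2 - 7*o^2/4 - 7*o/4 + 15/2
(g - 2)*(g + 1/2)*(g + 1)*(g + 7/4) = g^4 + 5*g^3/4 - 27*g^2/8 - 43*g/8 - 7/4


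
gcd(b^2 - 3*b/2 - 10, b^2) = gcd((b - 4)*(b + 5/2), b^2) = 1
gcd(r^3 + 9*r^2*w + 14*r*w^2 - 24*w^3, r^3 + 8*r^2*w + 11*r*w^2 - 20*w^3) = r^2 + 3*r*w - 4*w^2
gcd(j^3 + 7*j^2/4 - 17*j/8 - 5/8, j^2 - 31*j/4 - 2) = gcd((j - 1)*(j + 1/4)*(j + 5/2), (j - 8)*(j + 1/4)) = j + 1/4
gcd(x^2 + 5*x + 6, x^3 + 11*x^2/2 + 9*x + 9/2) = x + 3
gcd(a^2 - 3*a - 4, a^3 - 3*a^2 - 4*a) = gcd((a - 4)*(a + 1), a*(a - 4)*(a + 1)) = a^2 - 3*a - 4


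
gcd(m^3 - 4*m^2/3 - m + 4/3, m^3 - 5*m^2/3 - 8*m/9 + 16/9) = m^2 - m/3 - 4/3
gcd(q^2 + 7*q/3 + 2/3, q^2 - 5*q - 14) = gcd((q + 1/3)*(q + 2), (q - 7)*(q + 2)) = q + 2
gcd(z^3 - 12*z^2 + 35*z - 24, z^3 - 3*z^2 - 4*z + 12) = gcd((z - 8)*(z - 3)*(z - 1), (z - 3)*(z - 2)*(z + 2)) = z - 3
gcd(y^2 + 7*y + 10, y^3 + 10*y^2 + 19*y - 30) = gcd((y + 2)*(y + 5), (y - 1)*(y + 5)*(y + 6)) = y + 5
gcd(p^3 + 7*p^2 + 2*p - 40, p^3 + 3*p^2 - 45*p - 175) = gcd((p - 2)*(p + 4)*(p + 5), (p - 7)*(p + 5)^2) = p + 5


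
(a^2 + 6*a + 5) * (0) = 0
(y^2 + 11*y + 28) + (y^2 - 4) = 2*y^2 + 11*y + 24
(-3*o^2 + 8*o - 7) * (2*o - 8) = -6*o^3 + 40*o^2 - 78*o + 56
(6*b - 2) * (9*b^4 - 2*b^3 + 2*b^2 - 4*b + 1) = 54*b^5 - 30*b^4 + 16*b^3 - 28*b^2 + 14*b - 2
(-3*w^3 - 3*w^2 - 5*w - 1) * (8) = -24*w^3 - 24*w^2 - 40*w - 8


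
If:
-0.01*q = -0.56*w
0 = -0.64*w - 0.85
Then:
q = -74.38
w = -1.33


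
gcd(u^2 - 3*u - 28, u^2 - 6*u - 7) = u - 7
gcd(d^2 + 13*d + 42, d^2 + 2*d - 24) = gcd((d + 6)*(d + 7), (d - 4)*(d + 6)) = d + 6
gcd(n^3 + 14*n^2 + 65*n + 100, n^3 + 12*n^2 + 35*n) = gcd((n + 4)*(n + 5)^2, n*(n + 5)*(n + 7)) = n + 5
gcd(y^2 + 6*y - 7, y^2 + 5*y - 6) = y - 1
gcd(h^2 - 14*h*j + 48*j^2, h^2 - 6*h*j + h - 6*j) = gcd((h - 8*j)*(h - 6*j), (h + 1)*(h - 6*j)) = h - 6*j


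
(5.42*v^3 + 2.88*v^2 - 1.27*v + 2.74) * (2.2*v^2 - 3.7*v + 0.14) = 11.924*v^5 - 13.718*v^4 - 12.6912*v^3 + 11.1302*v^2 - 10.3158*v + 0.3836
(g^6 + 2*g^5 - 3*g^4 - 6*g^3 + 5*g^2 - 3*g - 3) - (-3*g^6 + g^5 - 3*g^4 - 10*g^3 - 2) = 4*g^6 + g^5 + 4*g^3 + 5*g^2 - 3*g - 1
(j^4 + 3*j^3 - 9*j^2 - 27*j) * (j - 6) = j^5 - 3*j^4 - 27*j^3 + 27*j^2 + 162*j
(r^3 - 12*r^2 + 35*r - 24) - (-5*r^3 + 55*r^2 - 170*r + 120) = 6*r^3 - 67*r^2 + 205*r - 144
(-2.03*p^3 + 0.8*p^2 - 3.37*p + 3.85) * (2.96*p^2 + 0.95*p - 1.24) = -6.0088*p^5 + 0.4395*p^4 - 6.698*p^3 + 7.2025*p^2 + 7.8363*p - 4.774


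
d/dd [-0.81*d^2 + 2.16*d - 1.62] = 2.16 - 1.62*d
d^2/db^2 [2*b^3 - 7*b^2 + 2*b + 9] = 12*b - 14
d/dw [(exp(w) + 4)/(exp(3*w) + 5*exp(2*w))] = (-(exp(w) + 4)*(3*exp(w) + 10) + (exp(w) + 5)*exp(w))*exp(-2*w)/(exp(w) + 5)^2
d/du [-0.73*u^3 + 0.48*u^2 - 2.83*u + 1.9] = -2.19*u^2 + 0.96*u - 2.83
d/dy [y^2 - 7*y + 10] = 2*y - 7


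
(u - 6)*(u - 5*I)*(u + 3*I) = u^3 - 6*u^2 - 2*I*u^2 + 15*u + 12*I*u - 90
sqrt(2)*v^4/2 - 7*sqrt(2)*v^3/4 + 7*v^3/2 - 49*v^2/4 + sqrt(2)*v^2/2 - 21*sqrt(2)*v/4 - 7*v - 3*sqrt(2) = (v - 4)*(v + 1/2)*(v + 3*sqrt(2))*(sqrt(2)*v/2 + 1/2)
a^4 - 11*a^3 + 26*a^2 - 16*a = a*(a - 8)*(a - 2)*(a - 1)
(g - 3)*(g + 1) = g^2 - 2*g - 3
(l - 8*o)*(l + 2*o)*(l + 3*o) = l^3 - 3*l^2*o - 34*l*o^2 - 48*o^3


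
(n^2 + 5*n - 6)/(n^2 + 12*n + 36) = (n - 1)/(n + 6)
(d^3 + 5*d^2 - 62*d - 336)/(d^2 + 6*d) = d - 1 - 56/d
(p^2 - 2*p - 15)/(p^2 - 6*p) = (p^2 - 2*p - 15)/(p*(p - 6))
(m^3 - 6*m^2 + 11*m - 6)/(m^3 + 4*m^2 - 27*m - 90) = (m^3 - 6*m^2 + 11*m - 6)/(m^3 + 4*m^2 - 27*m - 90)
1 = 1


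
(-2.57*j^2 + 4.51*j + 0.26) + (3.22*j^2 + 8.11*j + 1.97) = 0.65*j^2 + 12.62*j + 2.23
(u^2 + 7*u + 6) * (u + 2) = u^3 + 9*u^2 + 20*u + 12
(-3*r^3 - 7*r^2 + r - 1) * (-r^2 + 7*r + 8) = 3*r^5 - 14*r^4 - 74*r^3 - 48*r^2 + r - 8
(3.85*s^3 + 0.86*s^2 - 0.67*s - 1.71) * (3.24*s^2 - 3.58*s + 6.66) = 12.474*s^5 - 10.9966*s^4 + 20.3914*s^3 + 2.5858*s^2 + 1.6596*s - 11.3886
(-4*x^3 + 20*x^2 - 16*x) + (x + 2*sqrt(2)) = -4*x^3 + 20*x^2 - 15*x + 2*sqrt(2)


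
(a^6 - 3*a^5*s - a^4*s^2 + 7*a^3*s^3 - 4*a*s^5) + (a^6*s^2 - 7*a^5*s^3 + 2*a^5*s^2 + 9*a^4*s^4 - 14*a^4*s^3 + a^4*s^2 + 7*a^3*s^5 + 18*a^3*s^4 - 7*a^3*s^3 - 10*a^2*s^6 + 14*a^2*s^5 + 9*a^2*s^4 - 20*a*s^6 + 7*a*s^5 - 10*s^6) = a^6*s^2 + a^6 - 7*a^5*s^3 + 2*a^5*s^2 - 3*a^5*s + 9*a^4*s^4 - 14*a^4*s^3 + 7*a^3*s^5 + 18*a^3*s^4 - 10*a^2*s^6 + 14*a^2*s^5 + 9*a^2*s^4 - 20*a*s^6 + 3*a*s^5 - 10*s^6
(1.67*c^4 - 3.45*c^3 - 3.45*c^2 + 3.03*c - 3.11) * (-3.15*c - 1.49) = -5.2605*c^5 + 8.3792*c^4 + 16.008*c^3 - 4.404*c^2 + 5.2818*c + 4.6339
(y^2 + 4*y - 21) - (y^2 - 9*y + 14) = 13*y - 35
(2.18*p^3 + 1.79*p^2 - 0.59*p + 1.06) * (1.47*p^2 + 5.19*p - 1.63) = 3.2046*p^5 + 13.9455*p^4 + 4.8694*p^3 - 4.4216*p^2 + 6.4631*p - 1.7278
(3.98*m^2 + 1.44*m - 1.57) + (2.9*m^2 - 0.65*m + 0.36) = 6.88*m^2 + 0.79*m - 1.21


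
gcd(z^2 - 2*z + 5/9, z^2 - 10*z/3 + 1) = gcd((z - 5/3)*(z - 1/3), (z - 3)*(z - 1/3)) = z - 1/3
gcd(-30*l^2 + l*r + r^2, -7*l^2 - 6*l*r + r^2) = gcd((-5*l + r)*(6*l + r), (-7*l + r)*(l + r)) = 1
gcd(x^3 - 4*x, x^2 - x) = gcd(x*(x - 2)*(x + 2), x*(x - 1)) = x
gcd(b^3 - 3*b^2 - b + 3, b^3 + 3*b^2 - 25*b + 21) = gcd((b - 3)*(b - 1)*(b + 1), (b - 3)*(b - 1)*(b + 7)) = b^2 - 4*b + 3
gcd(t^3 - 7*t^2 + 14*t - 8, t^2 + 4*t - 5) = t - 1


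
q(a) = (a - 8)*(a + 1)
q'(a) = 2*a - 7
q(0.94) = -13.70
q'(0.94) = -5.12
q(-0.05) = -7.65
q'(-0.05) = -7.10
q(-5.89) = 67.92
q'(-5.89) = -18.78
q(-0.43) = -4.81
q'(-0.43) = -7.86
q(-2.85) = 20.07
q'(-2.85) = -12.70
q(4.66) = -18.90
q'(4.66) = 2.32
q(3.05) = -20.05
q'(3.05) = -0.90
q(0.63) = -12.01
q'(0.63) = -5.74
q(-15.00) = 322.00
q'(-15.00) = -37.00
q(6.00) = -14.00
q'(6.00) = 5.00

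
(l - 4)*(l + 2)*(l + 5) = l^3 + 3*l^2 - 18*l - 40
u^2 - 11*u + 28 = (u - 7)*(u - 4)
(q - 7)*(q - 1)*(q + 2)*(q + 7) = q^4 + q^3 - 51*q^2 - 49*q + 98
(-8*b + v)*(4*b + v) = -32*b^2 - 4*b*v + v^2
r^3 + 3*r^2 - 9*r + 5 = (r - 1)^2*(r + 5)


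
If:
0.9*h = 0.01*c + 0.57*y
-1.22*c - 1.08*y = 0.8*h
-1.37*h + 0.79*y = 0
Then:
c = 0.00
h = 0.00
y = 0.00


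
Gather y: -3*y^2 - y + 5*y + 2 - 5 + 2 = -3*y^2 + 4*y - 1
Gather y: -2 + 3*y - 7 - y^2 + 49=-y^2 + 3*y + 40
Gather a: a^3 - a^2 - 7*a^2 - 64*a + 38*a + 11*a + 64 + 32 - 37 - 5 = a^3 - 8*a^2 - 15*a + 54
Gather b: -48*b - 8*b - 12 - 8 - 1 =-56*b - 21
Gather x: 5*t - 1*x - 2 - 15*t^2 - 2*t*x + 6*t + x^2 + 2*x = -15*t^2 + 11*t + x^2 + x*(1 - 2*t) - 2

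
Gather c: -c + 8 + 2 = 10 - c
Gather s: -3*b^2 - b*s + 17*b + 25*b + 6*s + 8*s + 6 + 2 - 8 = -3*b^2 + 42*b + s*(14 - b)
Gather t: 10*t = 10*t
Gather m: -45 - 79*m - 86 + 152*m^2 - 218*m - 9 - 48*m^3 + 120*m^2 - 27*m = -48*m^3 + 272*m^2 - 324*m - 140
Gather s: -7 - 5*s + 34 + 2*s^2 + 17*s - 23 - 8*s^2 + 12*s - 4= -6*s^2 + 24*s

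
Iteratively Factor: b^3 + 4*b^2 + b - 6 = (b + 2)*(b^2 + 2*b - 3) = (b + 2)*(b + 3)*(b - 1)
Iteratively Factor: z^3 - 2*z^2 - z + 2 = (z - 2)*(z^2 - 1) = (z - 2)*(z + 1)*(z - 1)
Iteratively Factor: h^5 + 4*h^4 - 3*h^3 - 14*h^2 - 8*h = (h + 1)*(h^4 + 3*h^3 - 6*h^2 - 8*h) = (h + 1)^2*(h^3 + 2*h^2 - 8*h) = (h + 1)^2*(h + 4)*(h^2 - 2*h) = h*(h + 1)^2*(h + 4)*(h - 2)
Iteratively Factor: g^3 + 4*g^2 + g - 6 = (g + 3)*(g^2 + g - 2) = (g - 1)*(g + 3)*(g + 2)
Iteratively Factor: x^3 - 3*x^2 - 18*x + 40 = (x - 2)*(x^2 - x - 20) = (x - 5)*(x - 2)*(x + 4)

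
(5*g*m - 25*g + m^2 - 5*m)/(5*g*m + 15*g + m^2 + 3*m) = (m - 5)/(m + 3)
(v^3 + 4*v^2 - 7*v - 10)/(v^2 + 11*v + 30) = (v^2 - v - 2)/(v + 6)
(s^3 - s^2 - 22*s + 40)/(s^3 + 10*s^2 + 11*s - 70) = (s - 4)/(s + 7)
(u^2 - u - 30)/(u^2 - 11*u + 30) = (u + 5)/(u - 5)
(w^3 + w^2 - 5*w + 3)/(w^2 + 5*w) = (w^3 + w^2 - 5*w + 3)/(w*(w + 5))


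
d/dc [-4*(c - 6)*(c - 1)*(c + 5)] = -12*c^2 + 16*c + 116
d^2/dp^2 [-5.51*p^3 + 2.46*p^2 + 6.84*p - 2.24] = 4.92 - 33.06*p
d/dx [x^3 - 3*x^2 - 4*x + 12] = 3*x^2 - 6*x - 4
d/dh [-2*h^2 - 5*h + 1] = -4*h - 5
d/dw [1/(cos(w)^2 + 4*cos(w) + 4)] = 2*sin(w)/(cos(w) + 2)^3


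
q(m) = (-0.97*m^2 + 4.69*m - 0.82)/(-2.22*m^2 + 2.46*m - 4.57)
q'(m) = (4.69 - 1.94*m)/(-2.22*m^2 + 2.46*m - 4.57) + (4.44*m - 2.46)*(-0.97*m^2 + 4.69*m - 0.82)/(-2.22*m^2 + 2.46*m - 4.57)^2 = (8.0256*m^2 + 5.225*m - 19.4161)/(4.9284*m^4 - 10.9224*m^3 + 26.3424*m^2 - 22.4844*m + 20.8849)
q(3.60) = -0.14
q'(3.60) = 0.17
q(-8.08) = 0.60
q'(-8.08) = 0.02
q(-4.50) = 0.69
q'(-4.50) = 0.03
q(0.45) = -0.28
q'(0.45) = -1.01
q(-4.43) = 0.69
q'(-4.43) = 0.03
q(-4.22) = 0.70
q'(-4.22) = 0.03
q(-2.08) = 0.77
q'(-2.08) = 0.01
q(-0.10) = 0.27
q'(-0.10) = -0.85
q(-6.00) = 0.64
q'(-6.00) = 0.02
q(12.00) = 0.29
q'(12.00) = 0.01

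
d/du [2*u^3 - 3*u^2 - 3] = 6*u*(u - 1)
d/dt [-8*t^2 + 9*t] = 9 - 16*t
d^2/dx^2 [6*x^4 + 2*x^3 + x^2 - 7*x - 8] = 72*x^2 + 12*x + 2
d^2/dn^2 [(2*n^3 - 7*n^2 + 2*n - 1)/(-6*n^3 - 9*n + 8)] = 2*(252*n^6 + 108*n^5 - 1494*n^4 + 2298*n^3 + 18*n^2 - 240*n + 385)/(216*n^9 + 972*n^7 - 864*n^6 + 1458*n^5 - 2592*n^4 + 1881*n^3 - 1944*n^2 + 1728*n - 512)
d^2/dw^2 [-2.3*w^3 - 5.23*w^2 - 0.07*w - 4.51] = -13.8*w - 10.46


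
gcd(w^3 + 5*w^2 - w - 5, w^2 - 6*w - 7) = w + 1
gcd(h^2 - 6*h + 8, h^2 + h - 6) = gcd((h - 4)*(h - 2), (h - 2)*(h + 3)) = h - 2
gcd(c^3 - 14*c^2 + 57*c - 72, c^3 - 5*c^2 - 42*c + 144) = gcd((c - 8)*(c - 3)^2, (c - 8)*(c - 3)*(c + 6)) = c^2 - 11*c + 24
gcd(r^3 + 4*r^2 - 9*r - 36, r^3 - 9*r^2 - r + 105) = r + 3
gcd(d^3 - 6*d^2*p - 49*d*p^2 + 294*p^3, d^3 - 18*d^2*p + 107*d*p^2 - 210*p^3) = d^2 - 13*d*p + 42*p^2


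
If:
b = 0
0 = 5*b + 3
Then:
No Solution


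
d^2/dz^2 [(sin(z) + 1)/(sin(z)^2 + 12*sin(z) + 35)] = (-sin(z)^5 + 8*sin(z)^4 + 176*sin(z)^3 + 422*sin(z)^2 - 943*sin(z) - 622)/(sin(z)^2 + 12*sin(z) + 35)^3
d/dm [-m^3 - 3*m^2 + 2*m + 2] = -3*m^2 - 6*m + 2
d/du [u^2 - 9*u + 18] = 2*u - 9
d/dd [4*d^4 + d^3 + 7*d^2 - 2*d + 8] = 16*d^3 + 3*d^2 + 14*d - 2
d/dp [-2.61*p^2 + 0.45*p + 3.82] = 0.45 - 5.22*p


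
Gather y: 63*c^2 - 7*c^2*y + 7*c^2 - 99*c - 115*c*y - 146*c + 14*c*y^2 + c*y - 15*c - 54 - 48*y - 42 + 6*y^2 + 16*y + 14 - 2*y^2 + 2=70*c^2 - 260*c + y^2*(14*c + 4) + y*(-7*c^2 - 114*c - 32) - 80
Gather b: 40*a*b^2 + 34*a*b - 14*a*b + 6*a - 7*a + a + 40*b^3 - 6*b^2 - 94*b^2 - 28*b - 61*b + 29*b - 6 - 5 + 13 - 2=40*b^3 + b^2*(40*a - 100) + b*(20*a - 60)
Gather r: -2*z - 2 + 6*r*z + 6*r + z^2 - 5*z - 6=r*(6*z + 6) + z^2 - 7*z - 8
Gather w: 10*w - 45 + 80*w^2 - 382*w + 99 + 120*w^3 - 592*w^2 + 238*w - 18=120*w^3 - 512*w^2 - 134*w + 36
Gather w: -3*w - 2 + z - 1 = -3*w + z - 3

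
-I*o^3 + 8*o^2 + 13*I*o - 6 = (o + I)*(o + 6*I)*(-I*o + 1)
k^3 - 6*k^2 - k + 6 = (k - 6)*(k - 1)*(k + 1)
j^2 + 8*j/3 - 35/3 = (j - 7/3)*(j + 5)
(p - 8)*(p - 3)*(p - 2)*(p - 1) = p^4 - 14*p^3 + 59*p^2 - 94*p + 48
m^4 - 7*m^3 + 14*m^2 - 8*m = m*(m - 4)*(m - 2)*(m - 1)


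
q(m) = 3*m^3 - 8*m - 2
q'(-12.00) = 1288.00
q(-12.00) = -5090.00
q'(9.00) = 721.00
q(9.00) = 2113.00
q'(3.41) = 96.65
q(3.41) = 89.68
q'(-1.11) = 3.09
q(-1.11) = 2.78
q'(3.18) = 83.01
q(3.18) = 69.03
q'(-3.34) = 92.40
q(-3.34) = -87.06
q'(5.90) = 305.29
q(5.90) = 566.94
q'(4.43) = 168.62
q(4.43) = 223.37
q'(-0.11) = -7.89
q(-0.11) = -1.12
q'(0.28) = -7.29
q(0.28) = -4.17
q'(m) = 9*m^2 - 8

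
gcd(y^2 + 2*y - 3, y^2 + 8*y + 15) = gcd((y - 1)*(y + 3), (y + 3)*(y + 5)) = y + 3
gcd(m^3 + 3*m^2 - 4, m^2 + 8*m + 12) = m + 2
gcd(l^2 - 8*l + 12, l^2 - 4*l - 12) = l - 6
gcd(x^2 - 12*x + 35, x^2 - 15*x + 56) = x - 7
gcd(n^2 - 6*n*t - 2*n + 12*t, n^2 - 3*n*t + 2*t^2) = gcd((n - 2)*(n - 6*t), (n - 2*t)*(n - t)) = 1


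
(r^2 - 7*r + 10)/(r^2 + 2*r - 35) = (r - 2)/(r + 7)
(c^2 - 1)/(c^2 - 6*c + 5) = (c + 1)/(c - 5)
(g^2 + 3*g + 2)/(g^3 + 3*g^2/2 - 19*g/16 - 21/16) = 16*(g^2 + 3*g + 2)/(16*g^3 + 24*g^2 - 19*g - 21)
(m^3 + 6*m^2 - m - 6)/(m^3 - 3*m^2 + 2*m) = (m^2 + 7*m + 6)/(m*(m - 2))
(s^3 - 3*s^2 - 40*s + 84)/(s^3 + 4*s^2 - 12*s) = (s - 7)/s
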